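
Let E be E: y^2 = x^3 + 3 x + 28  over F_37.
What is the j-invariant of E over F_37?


Delta = -16(4 a^3 + 27 b^2) mod 37 = 21
-1728 * (4 a)^3 = -1728 * (4*3)^3 mod 37 = 27
j = 27 * 21^(-1) mod 37 = 33

j = 33 (mod 37)


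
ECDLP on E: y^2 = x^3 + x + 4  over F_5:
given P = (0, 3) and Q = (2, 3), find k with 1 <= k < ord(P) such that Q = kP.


Enumerate multiples of P until we hit Q = (2, 3):
  1P = (0, 3)
  2P = (1, 1)
  3P = (3, 3)
  4P = (2, 2)
  5P = (2, 3)
Match found at i = 5.

k = 5


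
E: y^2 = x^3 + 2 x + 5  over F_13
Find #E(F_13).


For each x in F_13, count y with y^2 = x^3 + 2 x + 5 mod 13:
  x = 2: RHS = 4, y in [2, 11]  -> 2 point(s)
  x = 3: RHS = 12, y in [5, 8]  -> 2 point(s)
  x = 4: RHS = 12, y in [5, 8]  -> 2 point(s)
  x = 5: RHS = 10, y in [6, 7]  -> 2 point(s)
  x = 6: RHS = 12, y in [5, 8]  -> 2 point(s)
  x = 8: RHS = 0, y in [0]  -> 1 point(s)
Affine points: 11. Add the point at infinity: total = 12.

#E(F_13) = 12


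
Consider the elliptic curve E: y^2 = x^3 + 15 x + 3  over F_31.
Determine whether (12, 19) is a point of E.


Check whether y^2 = x^3 + 15 x + 3 (mod 31) for (x, y) = (12, 19).
LHS: y^2 = 19^2 mod 31 = 20
RHS: x^3 + 15 x + 3 = 12^3 + 15*12 + 3 mod 31 = 20
LHS = RHS

Yes, on the curve


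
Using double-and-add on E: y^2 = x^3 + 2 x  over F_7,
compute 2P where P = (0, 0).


k = 2 = 10_2 (binary, LSB first: 01)
Double-and-add from P = (0, 0):
  bit 0 = 0: acc unchanged = O
  bit 1 = 1: acc = O + O = O

2P = O


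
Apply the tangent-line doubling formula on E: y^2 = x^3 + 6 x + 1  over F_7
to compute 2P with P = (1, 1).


Doubling: s = (3 x1^2 + a) / (2 y1)
s = (3*1^2 + 6) / (2*1) mod 7 = 1
x3 = s^2 - 2 x1 mod 7 = 1^2 - 2*1 = 6
y3 = s (x1 - x3) - y1 mod 7 = 1 * (1 - 6) - 1 = 1

2P = (6, 1)


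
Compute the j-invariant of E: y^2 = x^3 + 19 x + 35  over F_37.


Delta = -16(4 a^3 + 27 b^2) mod 37 = 3
-1728 * (4 a)^3 = -1728 * (4*19)^3 mod 37 = 14
j = 14 * 3^(-1) mod 37 = 17

j = 17 (mod 37)


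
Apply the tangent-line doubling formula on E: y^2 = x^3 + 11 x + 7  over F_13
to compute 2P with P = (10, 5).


Doubling: s = (3 x1^2 + a) / (2 y1)
s = (3*10^2 + 11) / (2*5) mod 13 = 9
x3 = s^2 - 2 x1 mod 13 = 9^2 - 2*10 = 9
y3 = s (x1 - x3) - y1 mod 13 = 9 * (10 - 9) - 5 = 4

2P = (9, 4)


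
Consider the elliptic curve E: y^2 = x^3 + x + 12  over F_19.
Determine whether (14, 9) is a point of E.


Check whether y^2 = x^3 + 1 x + 12 (mod 19) for (x, y) = (14, 9).
LHS: y^2 = 9^2 mod 19 = 5
RHS: x^3 + 1 x + 12 = 14^3 + 1*14 + 12 mod 19 = 15
LHS != RHS

No, not on the curve


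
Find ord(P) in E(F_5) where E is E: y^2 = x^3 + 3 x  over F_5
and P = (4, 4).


Compute successive multiples of P until we hit O:
  1P = (4, 4)
  2P = (1, 2)
  3P = (1, 3)
  4P = (4, 1)
  5P = O

ord(P) = 5


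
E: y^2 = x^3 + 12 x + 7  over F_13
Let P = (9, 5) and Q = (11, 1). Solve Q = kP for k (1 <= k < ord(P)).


Enumerate multiples of P until we hit Q = (11, 1):
  1P = (9, 5)
  2P = (5, 6)
  3P = (8, 11)
  4P = (6, 3)
  5P = (10, 3)
  6P = (11, 12)
  7P = (2, 0)
  8P = (11, 1)
Match found at i = 8.

k = 8


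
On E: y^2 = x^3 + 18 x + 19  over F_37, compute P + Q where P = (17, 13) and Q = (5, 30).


P != Q, so use the chord formula.
s = (y2 - y1) / (x2 - x1) = (17) / (25) mod 37 = 14
x3 = s^2 - x1 - x2 mod 37 = 14^2 - 17 - 5 = 26
y3 = s (x1 - x3) - y1 mod 37 = 14 * (17 - 26) - 13 = 9

P + Q = (26, 9)


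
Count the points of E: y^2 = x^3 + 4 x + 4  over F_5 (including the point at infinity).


For each x in F_5, count y with y^2 = x^3 + 4 x + 4 mod 5:
  x = 0: RHS = 4, y in [2, 3]  -> 2 point(s)
  x = 1: RHS = 4, y in [2, 3]  -> 2 point(s)
  x = 2: RHS = 0, y in [0]  -> 1 point(s)
  x = 4: RHS = 4, y in [2, 3]  -> 2 point(s)
Affine points: 7. Add the point at infinity: total = 8.

#E(F_5) = 8


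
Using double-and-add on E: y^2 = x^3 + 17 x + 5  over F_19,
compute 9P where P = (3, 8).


k = 9 = 1001_2 (binary, LSB first: 1001)
Double-and-add from P = (3, 8):
  bit 0 = 1: acc = O + (3, 8) = (3, 8)
  bit 1 = 0: acc unchanged = (3, 8)
  bit 2 = 0: acc unchanged = (3, 8)
  bit 3 = 1: acc = (3, 8) + (15, 5) = (7, 12)

9P = (7, 12)


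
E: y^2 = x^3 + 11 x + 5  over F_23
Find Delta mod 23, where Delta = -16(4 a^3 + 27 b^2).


4 a^3 + 27 b^2 = 4*11^3 + 27*5^2 = 5324 + 675 = 5999
Delta = -16 * (5999) = -95984
Delta mod 23 = 18

Delta = 18 (mod 23)


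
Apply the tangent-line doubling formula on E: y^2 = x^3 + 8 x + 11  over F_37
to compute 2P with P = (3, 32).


Doubling: s = (3 x1^2 + a) / (2 y1)
s = (3*3^2 + 8) / (2*32) mod 37 = 15
x3 = s^2 - 2 x1 mod 37 = 15^2 - 2*3 = 34
y3 = s (x1 - x3) - y1 mod 37 = 15 * (3 - 34) - 32 = 21

2P = (34, 21)


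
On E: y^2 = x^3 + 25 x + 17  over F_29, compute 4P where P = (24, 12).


k = 4 = 100_2 (binary, LSB first: 001)
Double-and-add from P = (24, 12):
  bit 0 = 0: acc unchanged = O
  bit 1 = 0: acc unchanged = O
  bit 2 = 1: acc = O + (28, 7) = (28, 7)

4P = (28, 7)


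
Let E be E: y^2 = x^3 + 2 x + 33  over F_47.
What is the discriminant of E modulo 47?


4 a^3 + 27 b^2 = 4*2^3 + 27*33^2 = 32 + 29403 = 29435
Delta = -16 * (29435) = -470960
Delta mod 47 = 27

Delta = 27 (mod 47)


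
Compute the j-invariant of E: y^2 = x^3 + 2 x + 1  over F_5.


Delta = -16(4 a^3 + 27 b^2) mod 5 = 1
-1728 * (4 a)^3 = -1728 * (4*2)^3 mod 5 = 4
j = 4 * 1^(-1) mod 5 = 4

j = 4 (mod 5)


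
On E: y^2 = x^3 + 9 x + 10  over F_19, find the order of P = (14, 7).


Compute successive multiples of P until we hit O:
  1P = (14, 7)
  2P = (8, 10)
  3P = (2, 6)
  4P = (10, 6)
  5P = (1, 1)
  6P = (5, 3)
  7P = (7, 13)
  8P = (3, 8)
  ... (continuing to 22P)
  22P = O

ord(P) = 22


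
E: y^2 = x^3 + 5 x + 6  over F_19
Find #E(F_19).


For each x in F_19, count y with y^2 = x^3 + 5 x + 6 mod 19:
  x = 0: RHS = 6, y in [5, 14]  -> 2 point(s)
  x = 2: RHS = 5, y in [9, 10]  -> 2 point(s)
  x = 5: RHS = 4, y in [2, 17]  -> 2 point(s)
  x = 6: RHS = 5, y in [9, 10]  -> 2 point(s)
  x = 7: RHS = 4, y in [2, 17]  -> 2 point(s)
  x = 8: RHS = 7, y in [8, 11]  -> 2 point(s)
  x = 9: RHS = 1, y in [1, 18]  -> 2 point(s)
  x = 10: RHS = 11, y in [7, 12]  -> 2 point(s)
  x = 11: RHS = 5, y in [9, 10]  -> 2 point(s)
  x = 13: RHS = 7, y in [8, 11]  -> 2 point(s)
  x = 15: RHS = 17, y in [6, 13]  -> 2 point(s)
  x = 17: RHS = 7, y in [8, 11]  -> 2 point(s)
  x = 18: RHS = 0, y in [0]  -> 1 point(s)
Affine points: 25. Add the point at infinity: total = 26.

#E(F_19) = 26


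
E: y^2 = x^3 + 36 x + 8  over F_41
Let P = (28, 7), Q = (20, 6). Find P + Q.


P != Q, so use the chord formula.
s = (y2 - y1) / (x2 - x1) = (40) / (33) mod 41 = 36
x3 = s^2 - x1 - x2 mod 41 = 36^2 - 28 - 20 = 18
y3 = s (x1 - x3) - y1 mod 41 = 36 * (28 - 18) - 7 = 25

P + Q = (18, 25)


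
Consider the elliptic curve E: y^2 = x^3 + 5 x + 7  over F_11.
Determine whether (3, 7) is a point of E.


Check whether y^2 = x^3 + 5 x + 7 (mod 11) for (x, y) = (3, 7).
LHS: y^2 = 7^2 mod 11 = 5
RHS: x^3 + 5 x + 7 = 3^3 + 5*3 + 7 mod 11 = 5
LHS = RHS

Yes, on the curve


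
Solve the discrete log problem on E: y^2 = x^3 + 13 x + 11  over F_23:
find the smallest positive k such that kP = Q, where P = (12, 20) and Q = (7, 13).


Enumerate multiples of P until we hit Q = (7, 13):
  1P = (12, 20)
  2P = (11, 17)
  3P = (9, 12)
  4P = (4, 9)
  5P = (15, 19)
  6P = (14, 19)
  7P = (3, 10)
  8P = (1, 5)
  9P = (13, 10)
  10P = (6, 12)
  11P = (17, 4)
  12P = (7, 10)
  13P = (8, 11)
  14P = (21, 0)
  15P = (8, 12)
  16P = (7, 13)
Match found at i = 16.

k = 16


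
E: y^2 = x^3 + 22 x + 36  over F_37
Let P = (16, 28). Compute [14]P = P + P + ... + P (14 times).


k = 14 = 1110_2 (binary, LSB first: 0111)
Double-and-add from P = (16, 28):
  bit 0 = 0: acc unchanged = O
  bit 1 = 1: acc = O + (15, 35) = (15, 35)
  bit 2 = 1: acc = (15, 35) + (0, 6) = (31, 13)
  bit 3 = 1: acc = (31, 13) + (27, 0) = (15, 2)

14P = (15, 2)


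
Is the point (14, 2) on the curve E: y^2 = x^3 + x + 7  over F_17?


Check whether y^2 = x^3 + 1 x + 7 (mod 17) for (x, y) = (14, 2).
LHS: y^2 = 2^2 mod 17 = 4
RHS: x^3 + 1 x + 7 = 14^3 + 1*14 + 7 mod 17 = 11
LHS != RHS

No, not on the curve


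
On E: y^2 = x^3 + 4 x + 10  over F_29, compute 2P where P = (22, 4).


Doubling: s = (3 x1^2 + a) / (2 y1)
s = (3*22^2 + 4) / (2*4) mod 29 = 8
x3 = s^2 - 2 x1 mod 29 = 8^2 - 2*22 = 20
y3 = s (x1 - x3) - y1 mod 29 = 8 * (22 - 20) - 4 = 12

2P = (20, 12)


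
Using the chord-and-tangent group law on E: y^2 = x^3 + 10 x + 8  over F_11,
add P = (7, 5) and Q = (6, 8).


P != Q, so use the chord formula.
s = (y2 - y1) / (x2 - x1) = (3) / (10) mod 11 = 8
x3 = s^2 - x1 - x2 mod 11 = 8^2 - 7 - 6 = 7
y3 = s (x1 - x3) - y1 mod 11 = 8 * (7 - 7) - 5 = 6

P + Q = (7, 6)


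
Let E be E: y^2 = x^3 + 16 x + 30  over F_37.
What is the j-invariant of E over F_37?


Delta = -16(4 a^3 + 27 b^2) mod 37 = 34
-1728 * (4 a)^3 = -1728 * (4*16)^3 mod 37 = 26
j = 26 * 34^(-1) mod 37 = 16

j = 16 (mod 37)


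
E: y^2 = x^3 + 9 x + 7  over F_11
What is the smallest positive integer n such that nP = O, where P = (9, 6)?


Compute successive multiples of P until we hit O:
  1P = (9, 6)
  2P = (5, 1)
  3P = (2, 0)
  4P = (5, 10)
  5P = (9, 5)
  6P = O

ord(P) = 6


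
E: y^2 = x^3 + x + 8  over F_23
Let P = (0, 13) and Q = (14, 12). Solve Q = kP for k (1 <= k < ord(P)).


Enumerate multiples of P until we hit Q = (14, 12):
  1P = (0, 13)
  2P = (18, 4)
  3P = (11, 4)
  4P = (14, 11)
  5P = (17, 19)
  6P = (7, 17)
  7P = (6, 0)
  8P = (7, 6)
  9P = (17, 4)
  10P = (14, 12)
Match found at i = 10.

k = 10


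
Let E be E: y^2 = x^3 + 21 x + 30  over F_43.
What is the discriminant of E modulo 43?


4 a^3 + 27 b^2 = 4*21^3 + 27*30^2 = 37044 + 24300 = 61344
Delta = -16 * (61344) = -981504
Delta mod 43 = 14

Delta = 14 (mod 43)


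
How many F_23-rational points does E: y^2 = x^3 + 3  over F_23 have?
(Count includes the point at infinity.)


For each x in F_23, count y with y^2 = x^3 + 0 x + 3 mod 23:
  x = 0: RHS = 3, y in [7, 16]  -> 2 point(s)
  x = 1: RHS = 4, y in [2, 21]  -> 2 point(s)
  x = 5: RHS = 13, y in [6, 17]  -> 2 point(s)
  x = 6: RHS = 12, y in [9, 14]  -> 2 point(s)
  x = 7: RHS = 1, y in [1, 22]  -> 2 point(s)
  x = 8: RHS = 9, y in [3, 20]  -> 2 point(s)
  x = 11: RHS = 0, y in [0]  -> 1 point(s)
  x = 12: RHS = 6, y in [11, 12]  -> 2 point(s)
  x = 18: RHS = 16, y in [4, 19]  -> 2 point(s)
  x = 19: RHS = 8, y in [10, 13]  -> 2 point(s)
  x = 21: RHS = 18, y in [8, 15]  -> 2 point(s)
  x = 22: RHS = 2, y in [5, 18]  -> 2 point(s)
Affine points: 23. Add the point at infinity: total = 24.

#E(F_23) = 24


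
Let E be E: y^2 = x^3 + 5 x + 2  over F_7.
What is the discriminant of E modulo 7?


4 a^3 + 27 b^2 = 4*5^3 + 27*2^2 = 500 + 108 = 608
Delta = -16 * (608) = -9728
Delta mod 7 = 2

Delta = 2 (mod 7)


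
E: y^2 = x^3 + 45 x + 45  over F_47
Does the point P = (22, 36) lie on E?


Check whether y^2 = x^3 + 45 x + 45 (mod 47) for (x, y) = (22, 36).
LHS: y^2 = 36^2 mod 47 = 27
RHS: x^3 + 45 x + 45 = 22^3 + 45*22 + 45 mod 47 = 27
LHS = RHS

Yes, on the curve


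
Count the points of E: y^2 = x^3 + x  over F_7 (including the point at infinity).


For each x in F_7, count y with y^2 = x^3 + 1 x + 0 mod 7:
  x = 0: RHS = 0, y in [0]  -> 1 point(s)
  x = 1: RHS = 2, y in [3, 4]  -> 2 point(s)
  x = 3: RHS = 2, y in [3, 4]  -> 2 point(s)
  x = 5: RHS = 4, y in [2, 5]  -> 2 point(s)
Affine points: 7. Add the point at infinity: total = 8.

#E(F_7) = 8


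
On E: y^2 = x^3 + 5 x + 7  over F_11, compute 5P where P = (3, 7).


k = 5 = 101_2 (binary, LSB first: 101)
Double-and-add from P = (3, 7):
  bit 0 = 1: acc = O + (3, 7) = (3, 7)
  bit 1 = 0: acc unchanged = (3, 7)
  bit 2 = 1: acc = (3, 7) + (7, 0) = (2, 5)

5P = (2, 5)


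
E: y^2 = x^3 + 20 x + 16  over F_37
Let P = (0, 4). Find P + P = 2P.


Doubling: s = (3 x1^2 + a) / (2 y1)
s = (3*0^2 + 20) / (2*4) mod 37 = 21
x3 = s^2 - 2 x1 mod 37 = 21^2 - 2*0 = 34
y3 = s (x1 - x3) - y1 mod 37 = 21 * (0 - 34) - 4 = 22

2P = (34, 22)


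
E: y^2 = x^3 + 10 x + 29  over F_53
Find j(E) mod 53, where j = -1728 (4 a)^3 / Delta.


Delta = -16(4 a^3 + 27 b^2) mod 53 = 27
-1728 * (4 a)^3 = -1728 * (4*10)^3 mod 53 = 26
j = 26 * 27^(-1) mod 53 = 52

j = 52 (mod 53)


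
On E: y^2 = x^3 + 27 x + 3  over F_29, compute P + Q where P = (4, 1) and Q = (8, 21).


P != Q, so use the chord formula.
s = (y2 - y1) / (x2 - x1) = (20) / (4) mod 29 = 5
x3 = s^2 - x1 - x2 mod 29 = 5^2 - 4 - 8 = 13
y3 = s (x1 - x3) - y1 mod 29 = 5 * (4 - 13) - 1 = 12

P + Q = (13, 12)


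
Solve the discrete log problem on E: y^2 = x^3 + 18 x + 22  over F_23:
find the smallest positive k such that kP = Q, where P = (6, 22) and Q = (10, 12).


Enumerate multiples of P until we hit Q = (10, 12):
  1P = (6, 22)
  2P = (1, 8)
  3P = (22, 16)
  4P = (7, 10)
  5P = (16, 6)
  6P = (10, 12)
Match found at i = 6.

k = 6


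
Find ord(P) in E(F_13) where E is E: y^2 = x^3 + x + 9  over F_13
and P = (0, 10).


Compute successive multiples of P until we hit O:
  1P = (0, 10)
  2P = (4, 8)
  3P = (6, 6)
  4P = (6, 7)
  5P = (4, 5)
  6P = (0, 3)
  7P = O

ord(P) = 7


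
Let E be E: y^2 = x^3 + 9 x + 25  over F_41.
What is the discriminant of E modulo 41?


4 a^3 + 27 b^2 = 4*9^3 + 27*25^2 = 2916 + 16875 = 19791
Delta = -16 * (19791) = -316656
Delta mod 41 = 28

Delta = 28 (mod 41)


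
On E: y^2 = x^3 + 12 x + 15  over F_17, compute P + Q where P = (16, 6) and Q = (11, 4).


P != Q, so use the chord formula.
s = (y2 - y1) / (x2 - x1) = (15) / (12) mod 17 = 14
x3 = s^2 - x1 - x2 mod 17 = 14^2 - 16 - 11 = 16
y3 = s (x1 - x3) - y1 mod 17 = 14 * (16 - 16) - 6 = 11

P + Q = (16, 11)


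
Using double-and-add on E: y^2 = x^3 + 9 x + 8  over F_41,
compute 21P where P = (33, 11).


k = 21 = 10101_2 (binary, LSB first: 10101)
Double-and-add from P = (33, 11):
  bit 0 = 1: acc = O + (33, 11) = (33, 11)
  bit 1 = 0: acc unchanged = (33, 11)
  bit 2 = 1: acc = (33, 11) + (18, 37) = (32, 31)
  bit 3 = 0: acc unchanged = (32, 31)
  bit 4 = 1: acc = (32, 31) + (0, 7) = (7, 39)

21P = (7, 39)


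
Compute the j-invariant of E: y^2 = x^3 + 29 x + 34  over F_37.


Delta = -16(4 a^3 + 27 b^2) mod 37 = 20
-1728 * (4 a)^3 = -1728 * (4*29)^3 mod 37 = 6
j = 6 * 20^(-1) mod 37 = 4

j = 4 (mod 37)


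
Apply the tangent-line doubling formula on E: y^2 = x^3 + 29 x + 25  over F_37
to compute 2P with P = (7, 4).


Doubling: s = (3 x1^2 + a) / (2 y1)
s = (3*7^2 + 29) / (2*4) mod 37 = 22
x3 = s^2 - 2 x1 mod 37 = 22^2 - 2*7 = 26
y3 = s (x1 - x3) - y1 mod 37 = 22 * (7 - 26) - 4 = 22

2P = (26, 22)


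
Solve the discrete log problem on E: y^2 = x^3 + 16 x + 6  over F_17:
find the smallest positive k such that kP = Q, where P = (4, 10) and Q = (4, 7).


Enumerate multiples of P until we hit Q = (4, 7):
  1P = (4, 10)
  2P = (7, 11)
  3P = (8, 0)
  4P = (7, 6)
  5P = (4, 7)
Match found at i = 5.

k = 5


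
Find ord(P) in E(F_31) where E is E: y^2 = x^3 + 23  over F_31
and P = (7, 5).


Compute successive multiples of P until we hit O:
  1P = (7, 5)
  2P = (4, 5)
  3P = (20, 26)
  4P = (20, 5)
  5P = (4, 26)
  6P = (7, 26)
  7P = O

ord(P) = 7


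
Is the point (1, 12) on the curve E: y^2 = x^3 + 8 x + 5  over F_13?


Check whether y^2 = x^3 + 8 x + 5 (mod 13) for (x, y) = (1, 12).
LHS: y^2 = 12^2 mod 13 = 1
RHS: x^3 + 8 x + 5 = 1^3 + 8*1 + 5 mod 13 = 1
LHS = RHS

Yes, on the curve


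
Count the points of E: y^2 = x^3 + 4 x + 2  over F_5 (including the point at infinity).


For each x in F_5, count y with y^2 = x^3 + 4 x + 2 mod 5:
  x = 3: RHS = 1, y in [1, 4]  -> 2 point(s)
Affine points: 2. Add the point at infinity: total = 3.

#E(F_5) = 3


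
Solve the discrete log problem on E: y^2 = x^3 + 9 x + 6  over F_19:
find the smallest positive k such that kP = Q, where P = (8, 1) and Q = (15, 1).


Enumerate multiples of P until we hit Q = (15, 1):
  1P = (8, 1)
  2P = (0, 5)
  3P = (16, 3)
  4P = (1, 15)
  5P = (14, 11)
  6P = (4, 12)
  7P = (11, 12)
  8P = (5, 10)
  9P = (15, 1)
Match found at i = 9.

k = 9


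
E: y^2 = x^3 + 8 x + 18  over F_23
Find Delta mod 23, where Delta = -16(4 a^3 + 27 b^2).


4 a^3 + 27 b^2 = 4*8^3 + 27*18^2 = 2048 + 8748 = 10796
Delta = -16 * (10796) = -172736
Delta mod 23 = 17

Delta = 17 (mod 23)


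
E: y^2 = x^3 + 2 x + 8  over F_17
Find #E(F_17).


For each x in F_17, count y with y^2 = x^3 + 2 x + 8 mod 17:
  x = 0: RHS = 8, y in [5, 12]  -> 2 point(s)
  x = 6: RHS = 15, y in [7, 10]  -> 2 point(s)
  x = 7: RHS = 8, y in [5, 12]  -> 2 point(s)
  x = 8: RHS = 9, y in [3, 14]  -> 2 point(s)
  x = 10: RHS = 8, y in [5, 12]  -> 2 point(s)
  x = 11: RHS = 1, y in [1, 16]  -> 2 point(s)
  x = 12: RHS = 9, y in [3, 14]  -> 2 point(s)
  x = 13: RHS = 4, y in [2, 15]  -> 2 point(s)
  x = 14: RHS = 9, y in [3, 14]  -> 2 point(s)
  x = 15: RHS = 13, y in [8, 9]  -> 2 point(s)
Affine points: 20. Add the point at infinity: total = 21.

#E(F_17) = 21


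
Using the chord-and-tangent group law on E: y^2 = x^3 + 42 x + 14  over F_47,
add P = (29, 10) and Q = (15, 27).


P != Q, so use the chord formula.
s = (y2 - y1) / (x2 - x1) = (17) / (33) mod 47 = 29
x3 = s^2 - x1 - x2 mod 47 = 29^2 - 29 - 15 = 45
y3 = s (x1 - x3) - y1 mod 47 = 29 * (29 - 45) - 10 = 43

P + Q = (45, 43)


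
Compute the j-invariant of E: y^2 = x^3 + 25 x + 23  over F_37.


Delta = -16(4 a^3 + 27 b^2) mod 37 = 20
-1728 * (4 a)^3 = -1728 * (4*25)^3 mod 37 = 11
j = 11 * 20^(-1) mod 37 = 32

j = 32 (mod 37)


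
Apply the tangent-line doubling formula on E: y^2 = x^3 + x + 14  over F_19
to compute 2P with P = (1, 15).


Doubling: s = (3 x1^2 + a) / (2 y1)
s = (3*1^2 + 1) / (2*15) mod 19 = 9
x3 = s^2 - 2 x1 mod 19 = 9^2 - 2*1 = 3
y3 = s (x1 - x3) - y1 mod 19 = 9 * (1 - 3) - 15 = 5

2P = (3, 5)


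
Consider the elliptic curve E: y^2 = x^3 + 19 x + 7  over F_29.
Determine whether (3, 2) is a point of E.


Check whether y^2 = x^3 + 19 x + 7 (mod 29) for (x, y) = (3, 2).
LHS: y^2 = 2^2 mod 29 = 4
RHS: x^3 + 19 x + 7 = 3^3 + 19*3 + 7 mod 29 = 4
LHS = RHS

Yes, on the curve


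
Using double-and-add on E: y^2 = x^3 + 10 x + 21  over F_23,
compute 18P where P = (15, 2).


k = 18 = 10010_2 (binary, LSB first: 01001)
Double-and-add from P = (15, 2):
  bit 0 = 0: acc unchanged = O
  bit 1 = 1: acc = O + (19, 3) = (19, 3)
  bit 2 = 0: acc unchanged = (19, 3)
  bit 3 = 0: acc unchanged = (19, 3)
  bit 4 = 1: acc = (19, 3) + (11, 6) = (5, 9)

18P = (5, 9)


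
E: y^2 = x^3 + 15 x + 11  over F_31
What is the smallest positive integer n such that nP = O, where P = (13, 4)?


Compute successive multiples of P until we hit O:
  1P = (13, 4)
  2P = (2, 24)
  3P = (17, 23)
  4P = (10, 18)
  5P = (16, 10)
  6P = (6, 10)
  7P = (14, 19)
  8P = (12, 11)
  ... (continuing to 37P)
  37P = O

ord(P) = 37


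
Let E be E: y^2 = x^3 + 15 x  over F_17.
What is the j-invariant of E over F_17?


Delta = -16(4 a^3 + 27 b^2) mod 17 = 2
-1728 * (4 a)^3 = -1728 * (4*15)^3 mod 17 = 5
j = 5 * 2^(-1) mod 17 = 11

j = 11 (mod 17)


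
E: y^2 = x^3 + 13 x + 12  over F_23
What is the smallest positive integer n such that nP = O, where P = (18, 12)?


Compute successive multiples of P until we hit O:
  1P = (18, 12)
  2P = (3, 20)
  3P = (3, 3)
  4P = (18, 11)
  5P = O

ord(P) = 5


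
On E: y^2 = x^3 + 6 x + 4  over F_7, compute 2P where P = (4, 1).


Doubling: s = (3 x1^2 + a) / (2 y1)
s = (3*4^2 + 6) / (2*1) mod 7 = 6
x3 = s^2 - 2 x1 mod 7 = 6^2 - 2*4 = 0
y3 = s (x1 - x3) - y1 mod 7 = 6 * (4 - 0) - 1 = 2

2P = (0, 2)


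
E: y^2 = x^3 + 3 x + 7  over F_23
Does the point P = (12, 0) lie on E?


Check whether y^2 = x^3 + 3 x + 7 (mod 23) for (x, y) = (12, 0).
LHS: y^2 = 0^2 mod 23 = 0
RHS: x^3 + 3 x + 7 = 12^3 + 3*12 + 7 mod 23 = 0
LHS = RHS

Yes, on the curve


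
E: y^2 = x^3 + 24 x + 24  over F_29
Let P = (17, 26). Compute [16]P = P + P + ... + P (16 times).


k = 16 = 10000_2 (binary, LSB first: 00001)
Double-and-add from P = (17, 26):
  bit 0 = 0: acc unchanged = O
  bit 1 = 0: acc unchanged = O
  bit 2 = 0: acc unchanged = O
  bit 3 = 0: acc unchanged = O
  bit 4 = 1: acc = O + (18, 13) = (18, 13)

16P = (18, 13)


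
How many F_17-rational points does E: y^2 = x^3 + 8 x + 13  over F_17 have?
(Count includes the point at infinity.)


For each x in F_17, count y with y^2 = x^3 + 8 x + 13 mod 17:
  x = 0: RHS = 13, y in [8, 9]  -> 2 point(s)
  x = 3: RHS = 13, y in [8, 9]  -> 2 point(s)
  x = 5: RHS = 8, y in [5, 12]  -> 2 point(s)
  x = 7: RHS = 4, y in [2, 15]  -> 2 point(s)
  x = 9: RHS = 15, y in [7, 10]  -> 2 point(s)
  x = 11: RHS = 4, y in [2, 15]  -> 2 point(s)
  x = 12: RHS = 1, y in [1, 16]  -> 2 point(s)
  x = 13: RHS = 2, y in [6, 11]  -> 2 point(s)
  x = 14: RHS = 13, y in [8, 9]  -> 2 point(s)
  x = 16: RHS = 4, y in [2, 15]  -> 2 point(s)
Affine points: 20. Add the point at infinity: total = 21.

#E(F_17) = 21


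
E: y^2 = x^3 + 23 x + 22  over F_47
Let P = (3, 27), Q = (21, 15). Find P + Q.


P != Q, so use the chord formula.
s = (y2 - y1) / (x2 - x1) = (35) / (18) mod 47 = 15
x3 = s^2 - x1 - x2 mod 47 = 15^2 - 3 - 21 = 13
y3 = s (x1 - x3) - y1 mod 47 = 15 * (3 - 13) - 27 = 11

P + Q = (13, 11)


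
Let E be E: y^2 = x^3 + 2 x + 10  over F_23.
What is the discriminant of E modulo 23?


4 a^3 + 27 b^2 = 4*2^3 + 27*10^2 = 32 + 2700 = 2732
Delta = -16 * (2732) = -43712
Delta mod 23 = 11

Delta = 11 (mod 23)


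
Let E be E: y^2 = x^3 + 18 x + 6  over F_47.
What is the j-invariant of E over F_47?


Delta = -16(4 a^3 + 27 b^2) mod 47 = 31
-1728 * (4 a)^3 = -1728 * (4*18)^3 mod 47 = 43
j = 43 * 31^(-1) mod 47 = 12

j = 12 (mod 47)


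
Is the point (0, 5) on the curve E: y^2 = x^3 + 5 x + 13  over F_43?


Check whether y^2 = x^3 + 5 x + 13 (mod 43) for (x, y) = (0, 5).
LHS: y^2 = 5^2 mod 43 = 25
RHS: x^3 + 5 x + 13 = 0^3 + 5*0 + 13 mod 43 = 13
LHS != RHS

No, not on the curve


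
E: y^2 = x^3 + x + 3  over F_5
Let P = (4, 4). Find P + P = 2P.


Doubling: s = (3 x1^2 + a) / (2 y1)
s = (3*4^2 + 1) / (2*4) mod 5 = 3
x3 = s^2 - 2 x1 mod 5 = 3^2 - 2*4 = 1
y3 = s (x1 - x3) - y1 mod 5 = 3 * (4 - 1) - 4 = 0

2P = (1, 0)


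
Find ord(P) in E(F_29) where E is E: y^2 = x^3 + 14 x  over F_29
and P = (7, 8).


Compute successive multiples of P until we hit O:
  1P = (7, 8)
  2P = (16, 12)
  3P = (13, 28)
  4P = (4, 2)
  5P = (22, 20)
  6P = (25, 24)
  7P = (25, 5)
  8P = (22, 9)
  ... (continuing to 13P)
  13P = O

ord(P) = 13


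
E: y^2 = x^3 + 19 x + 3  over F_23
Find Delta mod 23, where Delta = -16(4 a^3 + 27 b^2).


4 a^3 + 27 b^2 = 4*19^3 + 27*3^2 = 27436 + 243 = 27679
Delta = -16 * (27679) = -442864
Delta mod 23 = 1

Delta = 1 (mod 23)


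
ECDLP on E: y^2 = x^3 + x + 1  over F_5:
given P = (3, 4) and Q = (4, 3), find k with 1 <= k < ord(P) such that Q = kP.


Enumerate multiples of P until we hit Q = (4, 3):
  1P = (3, 4)
  2P = (0, 4)
  3P = (2, 1)
  4P = (4, 3)
Match found at i = 4.

k = 4


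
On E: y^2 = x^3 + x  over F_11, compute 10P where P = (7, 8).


k = 10 = 1010_2 (binary, LSB first: 0101)
Double-and-add from P = (7, 8):
  bit 0 = 0: acc unchanged = O
  bit 1 = 1: acc = O + (9, 1) = (9, 1)
  bit 2 = 0: acc unchanged = (9, 1)
  bit 3 = 1: acc = (9, 1) + (5, 8) = (9, 10)

10P = (9, 10)


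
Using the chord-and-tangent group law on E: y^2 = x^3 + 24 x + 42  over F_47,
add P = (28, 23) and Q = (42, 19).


P != Q, so use the chord formula.
s = (y2 - y1) / (x2 - x1) = (43) / (14) mod 47 = 40
x3 = s^2 - x1 - x2 mod 47 = 40^2 - 28 - 42 = 26
y3 = s (x1 - x3) - y1 mod 47 = 40 * (28 - 26) - 23 = 10

P + Q = (26, 10)


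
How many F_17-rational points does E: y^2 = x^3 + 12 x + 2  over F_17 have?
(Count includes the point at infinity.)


For each x in F_17, count y with y^2 = x^3 + 12 x + 2 mod 17:
  x = 0: RHS = 2, y in [6, 11]  -> 2 point(s)
  x = 1: RHS = 15, y in [7, 10]  -> 2 point(s)
  x = 2: RHS = 0, y in [0]  -> 1 point(s)
  x = 5: RHS = 0, y in [0]  -> 1 point(s)
  x = 6: RHS = 1, y in [1, 16]  -> 2 point(s)
  x = 7: RHS = 4, y in [2, 15]  -> 2 point(s)
  x = 8: RHS = 15, y in [7, 10]  -> 2 point(s)
  x = 10: RHS = 0, y in [0]  -> 1 point(s)
  x = 12: RHS = 4, y in [2, 15]  -> 2 point(s)
  x = 13: RHS = 9, y in [3, 14]  -> 2 point(s)
  x = 15: RHS = 4, y in [2, 15]  -> 2 point(s)
Affine points: 19. Add the point at infinity: total = 20.

#E(F_17) = 20


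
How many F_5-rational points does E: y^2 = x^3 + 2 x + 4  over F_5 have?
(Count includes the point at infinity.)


For each x in F_5, count y with y^2 = x^3 + 2 x + 4 mod 5:
  x = 0: RHS = 4, y in [2, 3]  -> 2 point(s)
  x = 2: RHS = 1, y in [1, 4]  -> 2 point(s)
  x = 4: RHS = 1, y in [1, 4]  -> 2 point(s)
Affine points: 6. Add the point at infinity: total = 7.

#E(F_5) = 7


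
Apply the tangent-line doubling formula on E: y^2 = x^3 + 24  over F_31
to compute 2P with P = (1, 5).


Doubling: s = (3 x1^2 + a) / (2 y1)
s = (3*1^2 + 0) / (2*5) mod 31 = 22
x3 = s^2 - 2 x1 mod 31 = 22^2 - 2*1 = 17
y3 = s (x1 - x3) - y1 mod 31 = 22 * (1 - 17) - 5 = 15

2P = (17, 15)


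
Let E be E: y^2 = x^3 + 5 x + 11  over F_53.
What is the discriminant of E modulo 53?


4 a^3 + 27 b^2 = 4*5^3 + 27*11^2 = 500 + 3267 = 3767
Delta = -16 * (3767) = -60272
Delta mod 53 = 42

Delta = 42 (mod 53)


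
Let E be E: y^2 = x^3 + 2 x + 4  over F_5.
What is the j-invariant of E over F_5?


Delta = -16(4 a^3 + 27 b^2) mod 5 = 1
-1728 * (4 a)^3 = -1728 * (4*2)^3 mod 5 = 4
j = 4 * 1^(-1) mod 5 = 4

j = 4 (mod 5)


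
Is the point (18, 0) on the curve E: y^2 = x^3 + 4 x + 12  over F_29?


Check whether y^2 = x^3 + 4 x + 12 (mod 29) for (x, y) = (18, 0).
LHS: y^2 = 0^2 mod 29 = 0
RHS: x^3 + 4 x + 12 = 18^3 + 4*18 + 12 mod 29 = 0
LHS = RHS

Yes, on the curve


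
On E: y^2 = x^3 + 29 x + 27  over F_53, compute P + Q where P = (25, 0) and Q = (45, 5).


P != Q, so use the chord formula.
s = (y2 - y1) / (x2 - x1) = (5) / (20) mod 53 = 40
x3 = s^2 - x1 - x2 mod 53 = 40^2 - 25 - 45 = 46
y3 = s (x1 - x3) - y1 mod 53 = 40 * (25 - 46) - 0 = 8

P + Q = (46, 8)


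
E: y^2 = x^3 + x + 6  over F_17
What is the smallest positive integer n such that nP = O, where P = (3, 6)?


Compute successive multiples of P until we hit O:
  1P = (3, 6)
  2P = (7, 13)
  3P = (9, 9)
  4P = (1, 12)
  5P = (5, 0)
  6P = (1, 5)
  7P = (9, 8)
  8P = (7, 4)
  ... (continuing to 10P)
  10P = O

ord(P) = 10


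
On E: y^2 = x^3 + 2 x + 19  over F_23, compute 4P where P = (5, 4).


k = 4 = 100_2 (binary, LSB first: 001)
Double-and-add from P = (5, 4):
  bit 0 = 0: acc unchanged = O
  bit 1 = 0: acc unchanged = O
  bit 2 = 1: acc = O + (20, 20) = (20, 20)

4P = (20, 20)


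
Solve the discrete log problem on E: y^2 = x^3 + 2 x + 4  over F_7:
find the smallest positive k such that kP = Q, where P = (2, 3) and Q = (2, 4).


Enumerate multiples of P until we hit Q = (2, 4):
  1P = (2, 3)
  2P = (3, 4)
  3P = (3, 3)
  4P = (2, 4)
Match found at i = 4.

k = 4


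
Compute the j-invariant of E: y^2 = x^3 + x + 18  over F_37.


Delta = -16(4 a^3 + 27 b^2) mod 37 = 13
-1728 * (4 a)^3 = -1728 * (4*1)^3 mod 37 = 1
j = 1 * 13^(-1) mod 37 = 20

j = 20 (mod 37)


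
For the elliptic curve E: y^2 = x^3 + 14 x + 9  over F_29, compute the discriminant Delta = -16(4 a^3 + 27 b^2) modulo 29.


4 a^3 + 27 b^2 = 4*14^3 + 27*9^2 = 10976 + 2187 = 13163
Delta = -16 * (13163) = -210608
Delta mod 29 = 19

Delta = 19 (mod 29)


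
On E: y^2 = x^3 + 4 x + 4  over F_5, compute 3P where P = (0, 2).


k = 3 = 11_2 (binary, LSB first: 11)
Double-and-add from P = (0, 2):
  bit 0 = 1: acc = O + (0, 2) = (0, 2)
  bit 1 = 1: acc = (0, 2) + (1, 2) = (4, 3)

3P = (4, 3)


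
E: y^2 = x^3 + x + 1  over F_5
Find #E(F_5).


For each x in F_5, count y with y^2 = x^3 + 1 x + 1 mod 5:
  x = 0: RHS = 1, y in [1, 4]  -> 2 point(s)
  x = 2: RHS = 1, y in [1, 4]  -> 2 point(s)
  x = 3: RHS = 1, y in [1, 4]  -> 2 point(s)
  x = 4: RHS = 4, y in [2, 3]  -> 2 point(s)
Affine points: 8. Add the point at infinity: total = 9.

#E(F_5) = 9


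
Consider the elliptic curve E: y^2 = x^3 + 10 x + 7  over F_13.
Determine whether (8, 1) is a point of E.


Check whether y^2 = x^3 + 10 x + 7 (mod 13) for (x, y) = (8, 1).
LHS: y^2 = 1^2 mod 13 = 1
RHS: x^3 + 10 x + 7 = 8^3 + 10*8 + 7 mod 13 = 1
LHS = RHS

Yes, on the curve


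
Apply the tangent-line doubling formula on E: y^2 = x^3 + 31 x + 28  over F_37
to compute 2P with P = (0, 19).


Doubling: s = (3 x1^2 + a) / (2 y1)
s = (3*0^2 + 31) / (2*19) mod 37 = 31
x3 = s^2 - 2 x1 mod 37 = 31^2 - 2*0 = 36
y3 = s (x1 - x3) - y1 mod 37 = 31 * (0 - 36) - 19 = 12

2P = (36, 12)


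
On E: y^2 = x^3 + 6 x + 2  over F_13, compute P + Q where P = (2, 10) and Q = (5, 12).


P != Q, so use the chord formula.
s = (y2 - y1) / (x2 - x1) = (2) / (3) mod 13 = 5
x3 = s^2 - x1 - x2 mod 13 = 5^2 - 2 - 5 = 5
y3 = s (x1 - x3) - y1 mod 13 = 5 * (2 - 5) - 10 = 1

P + Q = (5, 1)


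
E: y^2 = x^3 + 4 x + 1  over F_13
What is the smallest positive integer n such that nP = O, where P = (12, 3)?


Compute successive multiples of P until we hit O:
  1P = (12, 3)
  2P = (3, 1)
  3P = (8, 8)
  4P = (10, 1)
  5P = (5, 4)
  6P = (0, 12)
  7P = (4, 4)
  8P = (9, 8)
  ... (continuing to 19P)
  19P = O

ord(P) = 19


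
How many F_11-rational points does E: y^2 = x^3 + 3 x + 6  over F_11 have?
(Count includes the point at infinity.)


For each x in F_11, count y with y^2 = x^3 + 3 x + 6 mod 11:
  x = 2: RHS = 9, y in [3, 8]  -> 2 point(s)
  x = 3: RHS = 9, y in [3, 8]  -> 2 point(s)
  x = 4: RHS = 5, y in [4, 7]  -> 2 point(s)
  x = 5: RHS = 3, y in [5, 6]  -> 2 point(s)
  x = 6: RHS = 9, y in [3, 8]  -> 2 point(s)
  x = 8: RHS = 3, y in [5, 6]  -> 2 point(s)
  x = 9: RHS = 3, y in [5, 6]  -> 2 point(s)
Affine points: 14. Add the point at infinity: total = 15.

#E(F_11) = 15


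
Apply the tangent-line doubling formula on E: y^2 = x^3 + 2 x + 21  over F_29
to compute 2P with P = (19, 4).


Doubling: s = (3 x1^2 + a) / (2 y1)
s = (3*19^2 + 2) / (2*4) mod 29 = 16
x3 = s^2 - 2 x1 mod 29 = 16^2 - 2*19 = 15
y3 = s (x1 - x3) - y1 mod 29 = 16 * (19 - 15) - 4 = 2

2P = (15, 2)


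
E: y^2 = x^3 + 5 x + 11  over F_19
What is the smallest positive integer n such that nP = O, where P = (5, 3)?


Compute successive multiples of P until we hit O:
  1P = (5, 3)
  2P = (1, 6)
  3P = (10, 15)
  4P = (9, 14)
  5P = (9, 5)
  6P = (10, 4)
  7P = (1, 13)
  8P = (5, 16)
  ... (continuing to 9P)
  9P = O

ord(P) = 9


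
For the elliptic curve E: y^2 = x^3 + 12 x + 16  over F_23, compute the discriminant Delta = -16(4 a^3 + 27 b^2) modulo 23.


4 a^3 + 27 b^2 = 4*12^3 + 27*16^2 = 6912 + 6912 = 13824
Delta = -16 * (13824) = -221184
Delta mod 23 = 7

Delta = 7 (mod 23)


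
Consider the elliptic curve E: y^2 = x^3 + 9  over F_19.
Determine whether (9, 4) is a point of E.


Check whether y^2 = x^3 + 0 x + 9 (mod 19) for (x, y) = (9, 4).
LHS: y^2 = 4^2 mod 19 = 16
RHS: x^3 + 0 x + 9 = 9^3 + 0*9 + 9 mod 19 = 16
LHS = RHS

Yes, on the curve


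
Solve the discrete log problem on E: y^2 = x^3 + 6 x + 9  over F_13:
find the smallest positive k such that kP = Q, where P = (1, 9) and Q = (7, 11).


Enumerate multiples of P until we hit Q = (7, 11):
  1P = (1, 9)
  2P = (8, 7)
  3P = (7, 2)
  4P = (6, 12)
  5P = (10, 9)
  6P = (2, 4)
  7P = (9, 5)
  8P = (0, 10)
  9P = (0, 3)
  10P = (9, 8)
  11P = (2, 9)
  12P = (10, 4)
  13P = (6, 1)
  14P = (7, 11)
Match found at i = 14.

k = 14


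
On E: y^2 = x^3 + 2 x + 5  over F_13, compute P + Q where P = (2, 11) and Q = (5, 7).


P != Q, so use the chord formula.
s = (y2 - y1) / (x2 - x1) = (9) / (3) mod 13 = 3
x3 = s^2 - x1 - x2 mod 13 = 3^2 - 2 - 5 = 2
y3 = s (x1 - x3) - y1 mod 13 = 3 * (2 - 2) - 11 = 2

P + Q = (2, 2)


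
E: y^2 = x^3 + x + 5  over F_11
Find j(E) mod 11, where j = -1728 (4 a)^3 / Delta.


Delta = -16(4 a^3 + 27 b^2) mod 11 = 4
-1728 * (4 a)^3 = -1728 * (4*1)^3 mod 11 = 2
j = 2 * 4^(-1) mod 11 = 6

j = 6 (mod 11)


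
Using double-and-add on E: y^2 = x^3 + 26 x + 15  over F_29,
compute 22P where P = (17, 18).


k = 22 = 10110_2 (binary, LSB first: 01101)
Double-and-add from P = (17, 18):
  bit 0 = 0: acc unchanged = O
  bit 1 = 1: acc = O + (20, 26) = (20, 26)
  bit 2 = 1: acc = (20, 26) + (23, 7) = (10, 17)
  bit 3 = 0: acc unchanged = (10, 17)
  bit 4 = 1: acc = (10, 17) + (1, 19) = (27, 19)

22P = (27, 19)


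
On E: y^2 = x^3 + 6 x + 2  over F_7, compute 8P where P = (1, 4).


k = 8 = 1000_2 (binary, LSB first: 0001)
Double-and-add from P = (1, 4):
  bit 0 = 0: acc unchanged = O
  bit 1 = 0: acc unchanged = O
  bit 2 = 0: acc unchanged = O
  bit 3 = 1: acc = O + (1, 3) = (1, 3)

8P = (1, 3)


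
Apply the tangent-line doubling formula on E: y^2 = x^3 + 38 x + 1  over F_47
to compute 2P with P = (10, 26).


Doubling: s = (3 x1^2 + a) / (2 y1)
s = (3*10^2 + 38) / (2*26) mod 47 = 30
x3 = s^2 - 2 x1 mod 47 = 30^2 - 2*10 = 34
y3 = s (x1 - x3) - y1 mod 47 = 30 * (10 - 34) - 26 = 6

2P = (34, 6)


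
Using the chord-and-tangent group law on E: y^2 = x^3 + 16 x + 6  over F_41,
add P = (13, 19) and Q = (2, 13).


P != Q, so use the chord formula.
s = (y2 - y1) / (x2 - x1) = (35) / (30) mod 41 = 8
x3 = s^2 - x1 - x2 mod 41 = 8^2 - 13 - 2 = 8
y3 = s (x1 - x3) - y1 mod 41 = 8 * (13 - 8) - 19 = 21

P + Q = (8, 21)


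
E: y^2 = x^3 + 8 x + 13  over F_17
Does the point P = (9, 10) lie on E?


Check whether y^2 = x^3 + 8 x + 13 (mod 17) for (x, y) = (9, 10).
LHS: y^2 = 10^2 mod 17 = 15
RHS: x^3 + 8 x + 13 = 9^3 + 8*9 + 13 mod 17 = 15
LHS = RHS

Yes, on the curve


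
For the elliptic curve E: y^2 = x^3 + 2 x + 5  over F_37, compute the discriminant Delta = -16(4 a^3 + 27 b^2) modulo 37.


4 a^3 + 27 b^2 = 4*2^3 + 27*5^2 = 32 + 675 = 707
Delta = -16 * (707) = -11312
Delta mod 37 = 10

Delta = 10 (mod 37)


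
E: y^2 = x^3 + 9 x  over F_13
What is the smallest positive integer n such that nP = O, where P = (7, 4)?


Compute successive multiples of P until we hit O:
  1P = (7, 4)
  2P = (12, 9)
  3P = (8, 8)
  4P = (1, 7)
  5P = (2, 0)
  6P = (1, 6)
  7P = (8, 5)
  8P = (12, 4)
  ... (continuing to 10P)
  10P = O

ord(P) = 10


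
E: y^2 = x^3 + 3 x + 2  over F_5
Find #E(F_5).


For each x in F_5, count y with y^2 = x^3 + 3 x + 2 mod 5:
  x = 1: RHS = 1, y in [1, 4]  -> 2 point(s)
  x = 2: RHS = 1, y in [1, 4]  -> 2 point(s)
Affine points: 4. Add the point at infinity: total = 5.

#E(F_5) = 5


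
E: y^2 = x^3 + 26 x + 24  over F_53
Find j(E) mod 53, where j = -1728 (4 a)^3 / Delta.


Delta = -16(4 a^3 + 27 b^2) mod 53 = 11
-1728 * (4 a)^3 = -1728 * (4*26)^3 mod 53 = 44
j = 44 * 11^(-1) mod 53 = 4

j = 4 (mod 53)


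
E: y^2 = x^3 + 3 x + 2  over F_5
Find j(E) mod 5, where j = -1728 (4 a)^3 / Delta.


Delta = -16(4 a^3 + 27 b^2) mod 5 = 4
-1728 * (4 a)^3 = -1728 * (4*3)^3 mod 5 = 1
j = 1 * 4^(-1) mod 5 = 4

j = 4 (mod 5)


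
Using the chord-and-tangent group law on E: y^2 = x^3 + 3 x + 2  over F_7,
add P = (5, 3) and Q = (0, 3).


P != Q, so use the chord formula.
s = (y2 - y1) / (x2 - x1) = (0) / (2) mod 7 = 0
x3 = s^2 - x1 - x2 mod 7 = 0^2 - 5 - 0 = 2
y3 = s (x1 - x3) - y1 mod 7 = 0 * (5 - 2) - 3 = 4

P + Q = (2, 4)


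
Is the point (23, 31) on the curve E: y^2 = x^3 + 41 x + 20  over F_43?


Check whether y^2 = x^3 + 41 x + 20 (mod 43) for (x, y) = (23, 31).
LHS: y^2 = 31^2 mod 43 = 15
RHS: x^3 + 41 x + 20 = 23^3 + 41*23 + 20 mod 43 = 15
LHS = RHS

Yes, on the curve


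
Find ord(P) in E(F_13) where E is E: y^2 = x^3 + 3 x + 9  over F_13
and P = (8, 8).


Compute successive multiples of P until we hit O:
  1P = (8, 8)
  2P = (10, 5)
  3P = (7, 10)
  4P = (2, 6)
  5P = (6, 10)
  6P = (0, 10)
  7P = (1, 0)
  8P = (0, 3)
  ... (continuing to 14P)
  14P = O

ord(P) = 14


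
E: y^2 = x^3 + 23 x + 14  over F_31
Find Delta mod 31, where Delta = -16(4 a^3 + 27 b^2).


4 a^3 + 27 b^2 = 4*23^3 + 27*14^2 = 48668 + 5292 = 53960
Delta = -16 * (53960) = -863360
Delta mod 31 = 21

Delta = 21 (mod 31)


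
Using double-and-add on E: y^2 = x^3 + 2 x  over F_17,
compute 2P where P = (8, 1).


k = 2 = 10_2 (binary, LSB first: 01)
Double-and-add from P = (8, 1):
  bit 0 = 0: acc unchanged = O
  bit 1 = 1: acc = O + (9, 4) = (9, 4)

2P = (9, 4)


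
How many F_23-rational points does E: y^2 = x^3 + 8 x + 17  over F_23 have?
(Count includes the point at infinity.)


For each x in F_23, count y with y^2 = x^3 + 8 x + 17 mod 23:
  x = 1: RHS = 3, y in [7, 16]  -> 2 point(s)
  x = 2: RHS = 18, y in [8, 15]  -> 2 point(s)
  x = 7: RHS = 2, y in [5, 18]  -> 2 point(s)
  x = 8: RHS = 18, y in [8, 15]  -> 2 point(s)
  x = 9: RHS = 13, y in [6, 17]  -> 2 point(s)
  x = 10: RHS = 16, y in [4, 19]  -> 2 point(s)
  x = 12: RHS = 1, y in [1, 22]  -> 2 point(s)
  x = 13: RHS = 18, y in [8, 15]  -> 2 point(s)
  x = 15: RHS = 16, y in [4, 19]  -> 2 point(s)
  x = 16: RHS = 9, y in [3, 20]  -> 2 point(s)
  x = 17: RHS = 6, y in [11, 12]  -> 2 point(s)
  x = 18: RHS = 13, y in [6, 17]  -> 2 point(s)
  x = 19: RHS = 13, y in [6, 17]  -> 2 point(s)
  x = 20: RHS = 12, y in [9, 14]  -> 2 point(s)
  x = 21: RHS = 16, y in [4, 19]  -> 2 point(s)
  x = 22: RHS = 8, y in [10, 13]  -> 2 point(s)
Affine points: 32. Add the point at infinity: total = 33.

#E(F_23) = 33


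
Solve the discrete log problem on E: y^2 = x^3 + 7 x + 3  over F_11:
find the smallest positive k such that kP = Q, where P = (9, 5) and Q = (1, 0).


Enumerate multiples of P until we hit Q = (1, 0):
  1P = (9, 5)
  2P = (2, 5)
  3P = (0, 6)
  4P = (5, 8)
  5P = (1, 0)
Match found at i = 5.

k = 5


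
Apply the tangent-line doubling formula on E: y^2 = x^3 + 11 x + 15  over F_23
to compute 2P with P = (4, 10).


Doubling: s = (3 x1^2 + a) / (2 y1)
s = (3*4^2 + 11) / (2*10) mod 23 = 11
x3 = s^2 - 2 x1 mod 23 = 11^2 - 2*4 = 21
y3 = s (x1 - x3) - y1 mod 23 = 11 * (4 - 21) - 10 = 10

2P = (21, 10)


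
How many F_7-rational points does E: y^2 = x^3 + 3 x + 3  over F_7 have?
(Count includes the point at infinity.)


For each x in F_7, count y with y^2 = x^3 + 3 x + 3 mod 7:
  x = 1: RHS = 0, y in [0]  -> 1 point(s)
  x = 3: RHS = 4, y in [2, 5]  -> 2 point(s)
  x = 4: RHS = 2, y in [3, 4]  -> 2 point(s)
Affine points: 5. Add the point at infinity: total = 6.

#E(F_7) = 6


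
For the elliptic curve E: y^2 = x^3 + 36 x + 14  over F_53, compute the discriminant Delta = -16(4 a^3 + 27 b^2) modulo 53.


4 a^3 + 27 b^2 = 4*36^3 + 27*14^2 = 186624 + 5292 = 191916
Delta = -16 * (191916) = -3070656
Delta mod 53 = 5

Delta = 5 (mod 53)


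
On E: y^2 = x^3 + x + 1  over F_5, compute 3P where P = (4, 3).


k = 3 = 11_2 (binary, LSB first: 11)
Double-and-add from P = (4, 3):
  bit 0 = 1: acc = O + (4, 3) = (4, 3)
  bit 1 = 1: acc = (4, 3) + (3, 1) = (2, 1)

3P = (2, 1)


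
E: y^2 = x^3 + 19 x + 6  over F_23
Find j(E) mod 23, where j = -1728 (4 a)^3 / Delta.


Delta = -16(4 a^3 + 27 b^2) mod 23 = 21
-1728 * (4 a)^3 = -1728 * (4*19)^3 mod 23 = 6
j = 6 * 21^(-1) mod 23 = 20

j = 20 (mod 23)


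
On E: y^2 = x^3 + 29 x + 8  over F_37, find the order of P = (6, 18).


Compute successive multiples of P until we hit O:
  1P = (6, 18)
  2P = (35, 33)
  3P = (29, 2)
  4P = (32, 21)
  5P = (11, 17)
  6P = (23, 15)
  7P = (12, 7)
  8P = (9, 6)
  ... (continuing to 22P)
  22P = O

ord(P) = 22


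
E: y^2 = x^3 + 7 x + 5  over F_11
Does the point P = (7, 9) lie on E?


Check whether y^2 = x^3 + 7 x + 5 (mod 11) for (x, y) = (7, 9).
LHS: y^2 = 9^2 mod 11 = 4
RHS: x^3 + 7 x + 5 = 7^3 + 7*7 + 5 mod 11 = 1
LHS != RHS

No, not on the curve


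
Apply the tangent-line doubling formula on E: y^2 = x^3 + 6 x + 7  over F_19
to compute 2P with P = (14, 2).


Doubling: s = (3 x1^2 + a) / (2 y1)
s = (3*14^2 + 6) / (2*2) mod 19 = 6
x3 = s^2 - 2 x1 mod 19 = 6^2 - 2*14 = 8
y3 = s (x1 - x3) - y1 mod 19 = 6 * (14 - 8) - 2 = 15

2P = (8, 15)


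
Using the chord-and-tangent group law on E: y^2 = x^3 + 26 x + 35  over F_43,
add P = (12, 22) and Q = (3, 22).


P != Q, so use the chord formula.
s = (y2 - y1) / (x2 - x1) = (0) / (34) mod 43 = 0
x3 = s^2 - x1 - x2 mod 43 = 0^2 - 12 - 3 = 28
y3 = s (x1 - x3) - y1 mod 43 = 0 * (12 - 28) - 22 = 21

P + Q = (28, 21)
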